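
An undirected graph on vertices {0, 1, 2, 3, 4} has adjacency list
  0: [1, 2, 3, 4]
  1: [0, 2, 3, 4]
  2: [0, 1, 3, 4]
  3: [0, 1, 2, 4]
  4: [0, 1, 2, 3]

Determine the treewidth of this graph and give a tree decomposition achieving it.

With just one bag of size 5, the width is 5 − 1 = 4, so tw(G) ≤ 4. On the other hand G contains the 5-clique {0, 1, 2, 3, 4}. A clique must lie in a single bag of any decomposition, so no decomposition can have width below 4. Therefore the treewidth is 4.

Treewidth 4.
Bags: B1 = {0, 1, 2, 3, 4}
Tree: (single bag)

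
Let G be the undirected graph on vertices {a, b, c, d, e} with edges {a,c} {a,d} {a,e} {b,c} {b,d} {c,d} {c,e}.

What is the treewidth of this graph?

2

A width-2 tree decomposition is:
Bags: B1 = {a, c, d}  B2 = {b, c, d}  B3 = {a, c, e}
Tree: B1–B2, B1–B3
Every bag has size at most 3, so the width is 3 − 1 = 2 and tw(G) ≤ 2. On the other hand G contains the 3-clique {a, c, d}. A clique must lie in a single bag of any decomposition, so no decomposition can have width below 2. Combining the bounds, tw(G) = 2.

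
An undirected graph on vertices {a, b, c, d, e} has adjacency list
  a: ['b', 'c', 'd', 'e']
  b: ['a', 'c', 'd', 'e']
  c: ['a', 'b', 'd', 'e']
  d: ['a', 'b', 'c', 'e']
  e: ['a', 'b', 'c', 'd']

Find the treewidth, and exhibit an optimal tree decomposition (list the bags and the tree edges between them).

Treewidth 4.
Bags: B1 = {a, b, c, d, e}
Tree: (single bag)

With just one bag of size 5, the width is 5 − 1 = 4, so tw(G) ≤ 4. For the lower bound, the 5 vertices {a, b, c, d, e} are pairwise adjacent, and any tree decomposition puts a clique entirely inside one bag — forcing width ≥ 4. Therefore the treewidth is 4.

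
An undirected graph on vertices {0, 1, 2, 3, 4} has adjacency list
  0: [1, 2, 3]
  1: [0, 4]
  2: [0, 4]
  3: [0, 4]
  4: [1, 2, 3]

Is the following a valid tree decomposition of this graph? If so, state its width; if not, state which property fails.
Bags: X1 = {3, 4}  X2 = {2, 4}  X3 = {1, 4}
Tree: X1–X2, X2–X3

No — vertex 0 appears in no bag.

A tree decomposition must satisfy three properties: every vertex lies in some bag; for every edge, both endpoints lie together in some bag; and for every vertex, the bags containing it form a connected subtree. Here vertex 0 appears in no bag, so the decomposition is invalid.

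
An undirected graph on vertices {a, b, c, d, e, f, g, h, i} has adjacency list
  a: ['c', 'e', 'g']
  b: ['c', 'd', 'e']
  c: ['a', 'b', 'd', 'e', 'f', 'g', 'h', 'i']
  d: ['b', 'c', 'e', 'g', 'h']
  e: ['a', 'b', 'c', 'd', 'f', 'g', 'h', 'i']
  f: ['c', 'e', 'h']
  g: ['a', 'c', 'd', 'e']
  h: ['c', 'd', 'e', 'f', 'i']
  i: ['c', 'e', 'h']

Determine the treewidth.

3

A width-3 tree decomposition is:
Bags: B1 = {c, e, h, i}  B2 = {c, d, e, h}  B3 = {c, e, f, h}  B4 = {c, d, e, g}  B5 = {b, c, d, e}  B6 = {a, c, e, g}
Tree: B1–B2, B2–B3, B2–B4, B4–B5, B4–B6
The largest bag has 4 vertices, giving width 3; this decomposition certifies tw(G) ≤ 3. Conversely, {c, d, e, g} is a clique of size 4, and the vertices of any clique must share a bag in every tree decomposition; so some bag has ≥ 4 vertices and tw(G) ≥ 3. Therefore the treewidth is 3.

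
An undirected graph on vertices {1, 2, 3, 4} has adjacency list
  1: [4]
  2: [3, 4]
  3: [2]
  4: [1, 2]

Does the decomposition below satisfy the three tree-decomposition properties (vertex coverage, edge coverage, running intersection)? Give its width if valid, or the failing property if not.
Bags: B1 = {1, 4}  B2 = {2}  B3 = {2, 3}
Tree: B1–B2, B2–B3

No — edge (4,2) lies in no bag.

A tree decomposition must satisfy three properties: every vertex lies in some bag; for every edge, both endpoints lie together in some bag; and for every vertex, the bags containing it form a connected subtree. Here edge (4,2) lies in no bag, so the decomposition is invalid.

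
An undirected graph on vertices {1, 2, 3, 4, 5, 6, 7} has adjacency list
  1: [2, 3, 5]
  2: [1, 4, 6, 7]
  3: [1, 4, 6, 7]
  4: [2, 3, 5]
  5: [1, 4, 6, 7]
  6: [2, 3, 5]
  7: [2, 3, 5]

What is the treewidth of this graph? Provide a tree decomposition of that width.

Each bag holds 4 vertices, so the decomposition has width 3, which upper-bounds the treewidth. For the lower bound: the 4 vertex sets {1,5}, {3,7}, {2}, {4} are disjoint, each induces a connected subgraph, and every pair is joined by at least one edge of G. Contracting each set to a single vertex therefore yields K_{4} as a minor, and since treewidth is minor-monotone, tw(G) ≥ tw(K_{4}) = 3. Combining the bounds, tw(G) = 3.

Treewidth 3.
Bags: B1 = {1, 2, 3, 5}  B2 = {2, 3, 5, 7}  B3 = {2, 3, 4, 5}  B4 = {2, 3, 5, 6}
Tree: B1–B2, B2–B3, B3–B4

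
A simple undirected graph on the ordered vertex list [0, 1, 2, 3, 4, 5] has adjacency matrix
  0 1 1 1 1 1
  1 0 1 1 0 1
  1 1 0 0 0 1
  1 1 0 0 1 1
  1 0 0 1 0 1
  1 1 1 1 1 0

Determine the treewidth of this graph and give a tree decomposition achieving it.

Treewidth 3.
Bags: B1 = {0, 1, 3, 5}  B2 = {0, 1, 2, 5}  B3 = {0, 3, 4, 5}
Tree: B1–B2, B1–B3

Each bag holds 4 vertices, so the decomposition has width 3, which upper-bounds the treewidth. On the other hand G contains the 4-clique {0, 1, 2, 5}. A clique must lie in a single bag of any decomposition, so no decomposition can have width below 3. Hence tw(G) = 3 exactly.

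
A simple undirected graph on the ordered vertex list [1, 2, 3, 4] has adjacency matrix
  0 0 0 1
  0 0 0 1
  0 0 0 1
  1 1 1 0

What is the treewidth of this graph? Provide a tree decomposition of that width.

Treewidth 1.
Bags: B1 = {3, 4}  B2 = {2, 4}  B3 = {1, 4}
Tree: B1–B2, B2–B3

Each bag holds 2 vertices, so the decomposition has width 1, which upper-bounds the treewidth. Any graph with an edge has treewidth ≥ 1, and G has the edge 3–4. Combining the bounds, tw(G) = 1.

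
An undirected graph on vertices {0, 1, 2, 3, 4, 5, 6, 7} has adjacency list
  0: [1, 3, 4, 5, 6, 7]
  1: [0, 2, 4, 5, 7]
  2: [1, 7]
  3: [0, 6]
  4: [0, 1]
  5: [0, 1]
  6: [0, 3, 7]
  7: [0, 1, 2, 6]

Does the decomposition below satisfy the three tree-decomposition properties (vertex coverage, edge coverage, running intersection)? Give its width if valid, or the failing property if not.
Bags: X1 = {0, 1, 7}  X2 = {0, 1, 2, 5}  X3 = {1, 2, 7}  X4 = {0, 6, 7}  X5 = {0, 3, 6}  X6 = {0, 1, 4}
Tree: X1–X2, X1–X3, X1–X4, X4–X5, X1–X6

No — bags containing vertex 2 are not connected in the tree.

A tree decomposition must satisfy three properties: every vertex lies in some bag; for every edge, both endpoints lie together in some bag; and for every vertex, the bags containing it form a connected subtree. Here bags containing vertex 2 are not connected in the tree, so the decomposition is invalid.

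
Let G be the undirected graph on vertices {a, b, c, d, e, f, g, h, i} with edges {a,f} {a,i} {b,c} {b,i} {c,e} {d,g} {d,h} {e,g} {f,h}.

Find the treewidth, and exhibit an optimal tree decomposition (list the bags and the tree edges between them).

Every bag has size at most 3, so the width is 3 − 1 = 2 and tw(G) ≤ 2. Since c–e–g–d–h–f–a–i–b–c is a cycle in G, G is not acyclic. Forests are exactly the graphs of treewidth ≤ 1, so tw(G) ≥ 2. Combining the bounds, tw(G) = 2.

Treewidth 2.
One such decomposition:
Bags: B1 = {c, e, g}  B2 = {c, d, g}  B3 = {c, d, h}  B4 = {c, f, h}  B5 = {a, c, f}  B6 = {a, c, i}  B7 = {b, c, i}
Tree: B1–B2, B2–B3, B3–B4, B4–B5, B5–B6, B6–B7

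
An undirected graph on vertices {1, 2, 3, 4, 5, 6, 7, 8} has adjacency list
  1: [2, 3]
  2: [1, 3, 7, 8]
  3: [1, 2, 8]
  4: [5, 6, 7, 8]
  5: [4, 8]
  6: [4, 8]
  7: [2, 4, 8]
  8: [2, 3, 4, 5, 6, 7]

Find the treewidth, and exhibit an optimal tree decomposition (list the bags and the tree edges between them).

The largest bag has 3 vertices, giving width 2; this decomposition certifies tw(G) ≤ 2. On the other hand G contains the 3-clique {2, 3, 8}. A clique must lie in a single bag of any decomposition, so no decomposition can have width below 2. The upper and lower bounds meet at 2, so that is the treewidth.

Treewidth 2.
One optimal decomposition is:
Bags: B1 = {4, 7, 8}  B2 = {2, 7, 8}  B3 = {4, 5, 8}  B4 = {4, 6, 8}  B5 = {2, 3, 8}  B6 = {1, 2, 3}
Tree: B1–B2, B1–B3, B3–B4, B2–B5, B5–B6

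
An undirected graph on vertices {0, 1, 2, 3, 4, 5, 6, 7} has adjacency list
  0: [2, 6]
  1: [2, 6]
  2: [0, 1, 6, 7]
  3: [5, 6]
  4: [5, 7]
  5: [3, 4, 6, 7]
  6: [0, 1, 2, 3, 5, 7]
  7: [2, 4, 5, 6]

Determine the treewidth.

A width-2 tree decomposition is:
Bags: B1 = {2, 6, 7}  B2 = {5, 6, 7}  B3 = {4, 5, 7}  B4 = {1, 2, 6}  B5 = {0, 2, 6}  B6 = {3, 5, 6}
Tree: B1–B2, B2–B3, B1–B4, B1–B5, B2–B6
Each bag holds 3 vertices, so the decomposition has width 2, which upper-bounds the treewidth. On the other hand G contains the 3-clique {4, 5, 7}. A clique must lie in a single bag of any decomposition, so no decomposition can have width below 2. Combining the bounds, tw(G) = 2.

2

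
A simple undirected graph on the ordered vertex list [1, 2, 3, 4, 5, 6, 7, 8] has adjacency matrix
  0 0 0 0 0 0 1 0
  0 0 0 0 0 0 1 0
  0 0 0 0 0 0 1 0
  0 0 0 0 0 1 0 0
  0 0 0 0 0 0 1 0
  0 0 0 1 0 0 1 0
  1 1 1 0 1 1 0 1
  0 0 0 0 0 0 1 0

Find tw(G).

1

A width-1 tree decomposition is:
Bags: B1 = {1, 7}  B2 = {2, 7}  B3 = {5, 7}  B4 = {6, 7}  B5 = {3, 7}  B6 = {7, 8}  B7 = {4, 6}
Tree: B1–B2, B2–B3, B1–B4, B1–B5, B5–B6, B4–B7
Every bag has size at most 2, so the width is 2 − 1 = 1 and tw(G) ≤ 1. Any graph with an edge has treewidth ≥ 1, and G has the edge 7–1. Hence tw(G) = 1 exactly.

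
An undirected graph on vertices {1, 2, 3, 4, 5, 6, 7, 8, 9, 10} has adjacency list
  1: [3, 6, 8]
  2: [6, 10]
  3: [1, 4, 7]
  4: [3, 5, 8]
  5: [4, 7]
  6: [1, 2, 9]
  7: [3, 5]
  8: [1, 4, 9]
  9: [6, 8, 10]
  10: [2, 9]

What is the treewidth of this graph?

2

A width-2 tree decomposition is:
Bags: B1 = {4, 5, 7}  B2 = {3, 4, 7}  B3 = {3, 4, 8}  B4 = {1, 3, 8}  B5 = {1, 8, 9}  B6 = {1, 6, 9}  B7 = {6, 9, 10}  B8 = {2, 6, 10}
Tree: B1–B2, B2–B3, B3–B4, B4–B5, B5–B6, B6–B7, B7–B8
The largest bag has 3 vertices, giving width 2; this decomposition certifies tw(G) ≤ 2. The edges 5–7–3–4–5 form a cycle, so G is not a tree and its treewidth is at least 2. Therefore the treewidth is 2.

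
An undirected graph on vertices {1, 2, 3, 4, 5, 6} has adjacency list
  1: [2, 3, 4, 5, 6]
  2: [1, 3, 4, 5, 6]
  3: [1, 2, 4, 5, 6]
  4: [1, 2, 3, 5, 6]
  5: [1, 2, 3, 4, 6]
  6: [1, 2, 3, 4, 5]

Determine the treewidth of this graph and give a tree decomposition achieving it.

Treewidth 5.
One optimal decomposition is:
Bags: B1 = {1, 2, 3, 4, 5, 6}
Tree: (single bag)

A single bag containing all 6 vertices is trivially a valid decomposition of width 5. Conversely, {1, 2, 3, 4, 5, 6} is a clique of size 6, and the vertices of any clique must share a bag in every tree decomposition; so some bag has ≥ 6 vertices and tw(G) ≥ 5. Combining the bounds, tw(G) = 5.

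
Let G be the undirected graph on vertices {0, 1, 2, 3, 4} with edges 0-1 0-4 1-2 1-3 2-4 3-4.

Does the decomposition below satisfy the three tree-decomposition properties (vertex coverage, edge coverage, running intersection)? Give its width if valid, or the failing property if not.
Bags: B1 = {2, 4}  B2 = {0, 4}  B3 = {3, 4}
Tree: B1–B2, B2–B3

No — vertex 1 appears in no bag.

A tree decomposition must satisfy three properties: every vertex lies in some bag; for every edge, both endpoints lie together in some bag; and for every vertex, the bags containing it form a connected subtree. Here vertex 1 appears in no bag, so the decomposition is invalid.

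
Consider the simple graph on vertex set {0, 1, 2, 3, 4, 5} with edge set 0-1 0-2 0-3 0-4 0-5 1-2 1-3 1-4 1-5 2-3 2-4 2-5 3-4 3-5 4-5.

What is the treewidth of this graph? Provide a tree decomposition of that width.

A single bag containing all 6 vertices is trivially a valid decomposition of width 5. For the lower bound, the 6 vertices {0, 1, 2, 3, 4, 5} are pairwise adjacent, and any tree decomposition puts a clique entirely inside one bag — forcing width ≥ 5. The upper and lower bounds meet at 5, so that is the treewidth.

Treewidth 5.
One such decomposition:
Bags: B1 = {0, 1, 2, 3, 4, 5}
Tree: (single bag)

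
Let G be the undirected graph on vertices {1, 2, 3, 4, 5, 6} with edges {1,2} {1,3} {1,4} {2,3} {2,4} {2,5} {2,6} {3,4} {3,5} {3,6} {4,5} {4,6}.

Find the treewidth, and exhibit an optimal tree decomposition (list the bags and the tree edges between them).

The largest bag has 4 vertices, giving width 3; this decomposition certifies tw(G) ≤ 3. Conversely, {1, 2, 3, 4} is a clique of size 4, and the vertices of any clique must share a bag in every tree decomposition; so some bag has ≥ 4 vertices and tw(G) ≥ 3. Combining the bounds, tw(G) = 3.

Treewidth 3.
Bags: B1 = {2, 3, 4, 5}  B2 = {2, 3, 4, 6}  B3 = {1, 2, 3, 4}
Tree: B1–B2, B2–B3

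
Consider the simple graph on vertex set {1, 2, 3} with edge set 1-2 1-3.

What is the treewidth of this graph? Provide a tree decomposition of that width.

Treewidth 1.
One optimal decomposition is:
Bags: B1 = {1, 2}  B2 = {1, 3}
Tree: B1–B2

Each bag holds 2 vertices, so the decomposition has width 1, which upper-bounds the treewidth. Since G has at least one edge (e.g. 1–2), it is not an edgeless graph, so tw(G) ≥ 1. The upper and lower bounds meet at 1, so that is the treewidth.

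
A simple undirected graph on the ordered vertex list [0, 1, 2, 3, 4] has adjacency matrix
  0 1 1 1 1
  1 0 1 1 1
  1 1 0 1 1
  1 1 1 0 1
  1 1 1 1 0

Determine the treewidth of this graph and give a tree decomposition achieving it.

With just one bag of size 5, the width is 5 − 1 = 4, so tw(G) ≤ 4. On the other hand G contains the 5-clique {0, 1, 2, 3, 4}. A clique must lie in a single bag of any decomposition, so no decomposition can have width below 4. The upper and lower bounds meet at 4, so that is the treewidth.

Treewidth 4.
One such decomposition:
Bags: B1 = {0, 1, 2, 3, 4}
Tree: (single bag)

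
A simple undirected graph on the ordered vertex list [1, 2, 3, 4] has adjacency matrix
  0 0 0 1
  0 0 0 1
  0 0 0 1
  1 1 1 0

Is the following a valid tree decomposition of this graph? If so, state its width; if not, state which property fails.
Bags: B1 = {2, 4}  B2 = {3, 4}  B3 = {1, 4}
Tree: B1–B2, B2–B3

Checking the three conditions: (i) the bags cover all of {1, 2, 3, 4}; (ii) for each edge, some bag contains both endpoints; (iii) the bags containing any fixed vertex form a subtree. All hold, so the decomposition is valid with width 2 − 1 = 1.

Yes; width 1.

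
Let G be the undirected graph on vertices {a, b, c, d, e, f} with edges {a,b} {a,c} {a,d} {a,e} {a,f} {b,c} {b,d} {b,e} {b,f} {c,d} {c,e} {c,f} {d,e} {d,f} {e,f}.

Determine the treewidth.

A width-5 tree decomposition is:
Bags: B1 = {a, b, c, d, e, f}
Tree: (single bag)
A single bag containing all 6 vertices is trivially a valid decomposition of width 5. For the lower bound, the 6 vertices {a, b, c, d, e, f} are pairwise adjacent, and any tree decomposition puts a clique entirely inside one bag — forcing width ≥ 5. The upper and lower bounds meet at 5, so that is the treewidth.

5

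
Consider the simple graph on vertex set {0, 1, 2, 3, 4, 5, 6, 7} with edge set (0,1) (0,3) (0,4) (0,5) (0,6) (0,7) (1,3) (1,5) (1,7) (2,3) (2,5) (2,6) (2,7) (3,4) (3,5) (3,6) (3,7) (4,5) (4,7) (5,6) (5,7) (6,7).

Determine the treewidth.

4

A width-4 tree decomposition is:
Bags: B1 = {0, 3, 5, 6, 7}  B2 = {0, 1, 3, 5, 7}  B3 = {2, 3, 5, 6, 7}  B4 = {0, 3, 4, 5, 7}
Tree: B1–B2, B1–B3, B1–B4
Every bag has size at most 5, so the width is 5 − 1 = 4 and tw(G) ≤ 4. On the other hand G contains the 5-clique {0, 1, 3, 5, 7}. A clique must lie in a single bag of any decomposition, so no decomposition can have width below 4. Hence tw(G) = 4 exactly.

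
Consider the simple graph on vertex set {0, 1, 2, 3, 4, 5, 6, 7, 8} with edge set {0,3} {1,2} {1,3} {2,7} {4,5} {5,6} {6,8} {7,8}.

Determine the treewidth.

1

A width-1 tree decomposition is:
Bags: B1 = {0, 3}  B2 = {1, 3}  B3 = {1, 2}  B4 = {2, 7}  B5 = {7, 8}  B6 = {6, 8}  B7 = {5, 6}  B8 = {4, 5}
Tree: B1–B2, B2–B3, B3–B4, B4–B5, B5–B6, B6–B7, B7–B8
Every bag has size at most 2, so the width is 2 − 1 = 1 and tw(G) ≤ 1. Since G has at least one edge (e.g. 0–3), it is not an edgeless graph, so tw(G) ≥ 1. Hence tw(G) = 1 exactly.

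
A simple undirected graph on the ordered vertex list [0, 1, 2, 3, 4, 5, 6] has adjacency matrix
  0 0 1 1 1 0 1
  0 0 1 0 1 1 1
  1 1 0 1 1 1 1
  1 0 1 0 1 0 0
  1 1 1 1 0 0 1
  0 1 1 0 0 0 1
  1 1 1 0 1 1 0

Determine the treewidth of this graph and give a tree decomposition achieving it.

Every bag has size at most 4, so the width is 4 − 1 = 3 and tw(G) ≤ 3. Conversely, {0, 2, 3, 4} is a clique of size 4, and the vertices of any clique must share a bag in every tree decomposition; so some bag has ≥ 4 vertices and tw(G) ≥ 3. Combining the bounds, tw(G) = 3.

Treewidth 3.
One optimal decomposition is:
Bags: B1 = {1, 2, 4, 6}  B2 = {0, 2, 4, 6}  B3 = {1, 2, 5, 6}  B4 = {0, 2, 3, 4}
Tree: B1–B2, B1–B3, B2–B4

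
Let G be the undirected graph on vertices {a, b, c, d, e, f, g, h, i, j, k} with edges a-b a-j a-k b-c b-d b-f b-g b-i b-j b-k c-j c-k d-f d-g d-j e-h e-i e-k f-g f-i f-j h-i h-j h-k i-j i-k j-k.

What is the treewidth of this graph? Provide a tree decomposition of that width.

Each bag holds 4 vertices, so the decomposition has width 3, which upper-bounds the treewidth. For the lower bound, the 4 vertices {e, h, i, k} are pairwise adjacent, and any tree decomposition puts a clique entirely inside one bag — forcing width ≥ 3. Hence tw(G) = 3 exactly.

Treewidth 3.
One such decomposition:
Bags: B1 = {b, i, j, k}  B2 = {a, b, j, k}  B3 = {h, i, j, k}  B4 = {b, c, j, k}  B5 = {b, f, i, j}  B6 = {e, h, i, k}  B7 = {b, d, f, j}  B8 = {b, d, f, g}
Tree: B1–B2, B1–B3, B1–B4, B1–B5, B3–B6, B5–B7, B7–B8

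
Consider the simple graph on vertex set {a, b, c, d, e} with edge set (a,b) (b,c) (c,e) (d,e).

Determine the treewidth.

A width-1 tree decomposition is:
Bags: B1 = {a, b}  B2 = {b, c}  B3 = {c, e}  B4 = {d, e}
Tree: B1–B2, B2–B3, B3–B4
Every bag has size at most 2, so the width is 2 − 1 = 1 and tw(G) ≤ 1. Since G has at least one edge (e.g. a–b), it is not an edgeless graph, so tw(G) ≥ 1. Combining the bounds, tw(G) = 1.

1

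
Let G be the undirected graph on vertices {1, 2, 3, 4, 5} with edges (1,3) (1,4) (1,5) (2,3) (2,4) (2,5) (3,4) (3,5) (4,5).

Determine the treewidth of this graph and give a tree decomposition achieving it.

Treewidth 3.
Bags: B1 = {2, 3, 4, 5}  B2 = {1, 3, 4, 5}
Tree: B1–B2

Every bag has size at most 4, so the width is 4 − 1 = 3 and tw(G) ≤ 3. For the lower bound, the 4 vertices {1, 3, 4, 5} are pairwise adjacent, and any tree decomposition puts a clique entirely inside one bag — forcing width ≥ 3. Hence tw(G) = 3 exactly.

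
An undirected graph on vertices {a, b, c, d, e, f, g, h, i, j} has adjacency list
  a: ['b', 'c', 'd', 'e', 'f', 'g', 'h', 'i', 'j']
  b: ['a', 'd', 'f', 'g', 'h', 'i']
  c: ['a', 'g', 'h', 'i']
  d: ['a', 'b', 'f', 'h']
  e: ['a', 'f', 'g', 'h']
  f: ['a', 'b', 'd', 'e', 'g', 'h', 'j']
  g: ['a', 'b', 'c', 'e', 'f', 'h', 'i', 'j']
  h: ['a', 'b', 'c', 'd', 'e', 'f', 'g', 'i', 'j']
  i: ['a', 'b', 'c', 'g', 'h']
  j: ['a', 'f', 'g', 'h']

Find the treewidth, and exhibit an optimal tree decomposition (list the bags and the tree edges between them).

Treewidth 4.
One optimal decomposition is:
Bags: B1 = {a, b, f, g, h}  B2 = {a, b, g, h, i}  B3 = {a, f, g, h, j}  B4 = {a, e, f, g, h}  B5 = {a, c, g, h, i}  B6 = {a, b, d, f, h}
Tree: B1–B2, B1–B3, B3–B4, B2–B5, B1–B6

Every bag has size at most 5, so the width is 5 − 1 = 4 and tw(G) ≤ 4. Conversely, {a, b, d, f, h} is a clique of size 5, and the vertices of any clique must share a bag in every tree decomposition; so some bag has ≥ 5 vertices and tw(G) ≥ 4. The upper and lower bounds meet at 4, so that is the treewidth.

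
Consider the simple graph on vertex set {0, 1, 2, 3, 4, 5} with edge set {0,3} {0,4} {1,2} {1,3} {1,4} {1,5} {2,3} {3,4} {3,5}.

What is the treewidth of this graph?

A width-2 tree decomposition is:
Bags: B1 = {0, 3, 4}  B2 = {1, 3, 4}  B3 = {1, 3, 5}  B4 = {1, 2, 3}
Tree: B1–B2, B2–B3, B3–B4
Every bag has size at most 3, so the width is 3 − 1 = 2 and tw(G) ≤ 2. Conversely, {0, 3, 4} is a clique of size 3, and the vertices of any clique must share a bag in every tree decomposition; so some bag has ≥ 3 vertices and tw(G) ≥ 2. The upper and lower bounds meet at 2, so that is the treewidth.

2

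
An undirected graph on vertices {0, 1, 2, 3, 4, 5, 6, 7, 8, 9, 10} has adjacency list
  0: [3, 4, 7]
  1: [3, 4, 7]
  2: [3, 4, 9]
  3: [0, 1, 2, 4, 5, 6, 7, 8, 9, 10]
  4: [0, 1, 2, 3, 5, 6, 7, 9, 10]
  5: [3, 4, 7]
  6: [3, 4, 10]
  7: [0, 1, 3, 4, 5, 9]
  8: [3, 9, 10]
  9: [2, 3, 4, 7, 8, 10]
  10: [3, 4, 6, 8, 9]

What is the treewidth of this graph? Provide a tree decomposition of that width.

Treewidth 3.
One optimal decomposition is:
Bags: B1 = {3, 4, 5, 7}  B2 = {3, 4, 7, 9}  B3 = {3, 4, 9, 10}  B4 = {3, 4, 6, 10}  B5 = {3, 8, 9, 10}  B6 = {2, 3, 4, 9}  B7 = {1, 3, 4, 7}  B8 = {0, 3, 4, 7}
Tree: B1–B2, B2–B3, B3–B4, B3–B5, B3–B6, B2–B7, B1–B8

Every bag has size at most 4, so the width is 4 − 1 = 3 and tw(G) ≤ 3. Conversely, {3, 8, 9, 10} is a clique of size 4, and the vertices of any clique must share a bag in every tree decomposition; so some bag has ≥ 4 vertices and tw(G) ≥ 3. Combining the bounds, tw(G) = 3.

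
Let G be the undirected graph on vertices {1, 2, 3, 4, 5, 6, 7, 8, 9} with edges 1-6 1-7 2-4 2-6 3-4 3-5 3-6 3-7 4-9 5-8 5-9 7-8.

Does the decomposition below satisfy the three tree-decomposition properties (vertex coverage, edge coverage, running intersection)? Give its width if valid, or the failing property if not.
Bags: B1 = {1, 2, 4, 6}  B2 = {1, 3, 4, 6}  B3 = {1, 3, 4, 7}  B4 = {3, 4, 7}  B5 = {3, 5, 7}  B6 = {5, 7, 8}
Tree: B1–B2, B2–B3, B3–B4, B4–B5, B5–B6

A tree decomposition must satisfy three properties: every vertex lies in some bag; for every edge, both endpoints lie together in some bag; and for every vertex, the bags containing it form a connected subtree. Here vertex 9 appears in no bag, so the decomposition is invalid.

No — vertex 9 appears in no bag.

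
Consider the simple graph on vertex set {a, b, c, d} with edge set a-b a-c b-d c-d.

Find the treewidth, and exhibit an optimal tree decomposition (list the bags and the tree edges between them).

Treewidth 2.
Bags: B1 = {a, c, d}  B2 = {a, b, d}
Tree: B1–B2

The largest bag has 3 vertices, giving width 2; this decomposition certifies tw(G) ≤ 2. Since a–c–d–b–a is a cycle in G, G is not acyclic. Forests are exactly the graphs of treewidth ≤ 1, so tw(G) ≥ 2. Therefore the treewidth is 2.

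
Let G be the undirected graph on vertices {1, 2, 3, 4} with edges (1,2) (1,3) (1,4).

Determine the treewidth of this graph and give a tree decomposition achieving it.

The largest bag has 2 vertices, giving width 1; this decomposition certifies tw(G) ≤ 1. G has an edge, so its treewidth is at least 1. Therefore the treewidth is 1.

Treewidth 1.
One such decomposition:
Bags: B1 = {1, 3}  B2 = {1, 4}  B3 = {1, 2}
Tree: B1–B2, B1–B3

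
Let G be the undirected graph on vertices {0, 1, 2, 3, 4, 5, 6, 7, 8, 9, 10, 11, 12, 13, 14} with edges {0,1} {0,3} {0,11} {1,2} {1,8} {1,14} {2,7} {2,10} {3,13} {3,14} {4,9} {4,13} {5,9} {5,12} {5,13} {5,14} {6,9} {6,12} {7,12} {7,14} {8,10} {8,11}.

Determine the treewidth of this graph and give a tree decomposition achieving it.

Treewidth 3.
One such decomposition:
Bags: B1 = {0, 8, 10, 11}  B2 = {0, 1, 8, 10}  B3 = {0, 1, 2, 10}  B4 = {0, 1, 2, 3}  B5 = {1, 2, 3, 14}  B6 = {2, 3, 7, 14}  B7 = {3, 7, 13, 14}  B8 = {5, 7, 13, 14}  B9 = {5, 7, 12, 13}  B10 = {4, 5, 12, 13}  B11 = {4, 5, 9, 12}  B12 = {4, 6, 9, 12}
Tree: B1–B2, B2–B3, B3–B4, B4–B5, B5–B6, B6–B7, B7–B8, B8–B9, B9–B10, B10–B11, B11–B12

The largest bag has 4 vertices, giving width 3; this decomposition certifies tw(G) ≤ 3. For the lower bound: the 4 vertex sets {8,10,11}, {0}, {1}, {2,3,7,14} are disjoint, each induces a connected subgraph, and every pair is joined by at least one edge of G. Contracting each set to a single vertex therefore yields K_{4} as a minor, and since treewidth is minor-monotone, tw(G) ≥ tw(K_{4}) = 3. Combining the bounds, tw(G) = 3.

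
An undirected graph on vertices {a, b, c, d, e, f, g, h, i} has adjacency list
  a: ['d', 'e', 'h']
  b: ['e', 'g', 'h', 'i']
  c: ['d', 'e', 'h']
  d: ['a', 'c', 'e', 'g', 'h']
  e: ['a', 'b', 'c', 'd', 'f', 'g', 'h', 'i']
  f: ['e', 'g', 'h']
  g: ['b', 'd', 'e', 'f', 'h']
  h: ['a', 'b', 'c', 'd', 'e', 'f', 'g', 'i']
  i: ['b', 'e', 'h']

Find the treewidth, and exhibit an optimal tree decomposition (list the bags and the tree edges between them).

Treewidth 3.
Bags: B1 = {b, e, g, h}  B2 = {b, e, h, i}  B3 = {d, e, g, h}  B4 = {a, d, e, h}  B5 = {e, f, g, h}  B6 = {c, d, e, h}
Tree: B1–B2, B1–B3, B3–B4, B3–B5, B3–B6

Each bag holds 4 vertices, so the decomposition has width 3, which upper-bounds the treewidth. On the other hand G contains the 4-clique {d, e, g, h}. A clique must lie in a single bag of any decomposition, so no decomposition can have width below 3. The upper and lower bounds meet at 3, so that is the treewidth.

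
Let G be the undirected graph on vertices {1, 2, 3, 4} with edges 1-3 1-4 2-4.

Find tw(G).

A width-1 tree decomposition is:
Bags: B1 = {1, 3}  B2 = {1, 4}  B3 = {2, 4}
Tree: B1–B2, B2–B3
Every bag has size at most 2, so the width is 2 − 1 = 1 and tw(G) ≤ 1. Since G has at least one edge (e.g. 3–1), it is not an edgeless graph, so tw(G) ≥ 1. Therefore the treewidth is 1.

1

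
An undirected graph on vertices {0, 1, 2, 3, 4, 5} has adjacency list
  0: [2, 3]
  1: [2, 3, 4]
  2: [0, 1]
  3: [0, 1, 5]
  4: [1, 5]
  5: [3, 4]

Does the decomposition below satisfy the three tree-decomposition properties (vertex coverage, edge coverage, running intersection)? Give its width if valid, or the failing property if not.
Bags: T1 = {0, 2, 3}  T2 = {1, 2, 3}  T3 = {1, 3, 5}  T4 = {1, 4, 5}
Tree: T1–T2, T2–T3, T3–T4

Checking the three conditions: (i) the bags cover all of {0, 1, 2, 3, 4, 5}; (ii) for each edge, some bag contains both endpoints; (iii) the bags containing any fixed vertex form a subtree. All hold, so the decomposition is valid with width 3 − 1 = 2.

Yes; width 2.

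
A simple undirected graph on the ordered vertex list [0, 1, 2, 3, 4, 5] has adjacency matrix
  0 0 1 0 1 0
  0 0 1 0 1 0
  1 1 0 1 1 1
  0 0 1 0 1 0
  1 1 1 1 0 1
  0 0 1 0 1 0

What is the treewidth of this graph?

2

A width-2 tree decomposition is:
Bags: B1 = {2, 3, 4}  B2 = {2, 4, 5}  B3 = {0, 2, 4}  B4 = {1, 2, 4}
Tree: B1–B2, B1–B3, B1–B4
The largest bag has 3 vertices, giving width 2; this decomposition certifies tw(G) ≤ 2. Conversely, {0, 2, 4} is a clique of size 3, and the vertices of any clique must share a bag in every tree decomposition; so some bag has ≥ 3 vertices and tw(G) ≥ 2. Hence tw(G) = 2 exactly.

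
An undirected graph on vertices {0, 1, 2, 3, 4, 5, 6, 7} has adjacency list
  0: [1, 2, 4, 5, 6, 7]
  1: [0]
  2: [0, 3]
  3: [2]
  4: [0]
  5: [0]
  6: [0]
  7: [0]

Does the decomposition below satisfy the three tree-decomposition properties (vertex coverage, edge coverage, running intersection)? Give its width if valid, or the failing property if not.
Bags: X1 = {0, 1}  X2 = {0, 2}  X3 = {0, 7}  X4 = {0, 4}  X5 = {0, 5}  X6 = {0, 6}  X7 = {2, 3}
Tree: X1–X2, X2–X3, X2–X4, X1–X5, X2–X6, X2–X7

Yes; width 1.

Checking the three conditions: (i) the bags cover all of {0, 1, 2, 3, 4, 5, 6, 7}; (ii) for each edge, some bag contains both endpoints; (iii) the bags containing any fixed vertex form a subtree. All hold, so the decomposition is valid with width 2 − 1 = 1.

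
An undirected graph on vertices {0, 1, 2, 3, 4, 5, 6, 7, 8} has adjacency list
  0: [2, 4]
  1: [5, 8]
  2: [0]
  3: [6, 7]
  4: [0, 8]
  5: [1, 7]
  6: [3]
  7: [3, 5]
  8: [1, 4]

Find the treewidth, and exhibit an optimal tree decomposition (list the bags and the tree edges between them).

Treewidth 1.
One such decomposition:
Bags: B1 = {0, 2}  B2 = {0, 4}  B3 = {4, 8}  B4 = {1, 8}  B5 = {1, 5}  B6 = {5, 7}  B7 = {3, 7}  B8 = {3, 6}
Tree: B1–B2, B2–B3, B3–B4, B4–B5, B5–B6, B6–B7, B7–B8

Each bag holds 2 vertices, so the decomposition has width 1, which upper-bounds the treewidth. Any graph with an edge has treewidth ≥ 1, and G has the edge 2–0. Combining the bounds, tw(G) = 1.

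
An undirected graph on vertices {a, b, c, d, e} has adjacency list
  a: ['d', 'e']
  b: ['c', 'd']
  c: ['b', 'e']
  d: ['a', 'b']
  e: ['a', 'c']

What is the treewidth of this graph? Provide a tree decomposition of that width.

Treewidth 2.
One such decomposition:
Bags: B1 = {a, d, e}  B2 = {c, d, e}  B3 = {b, c, d}
Tree: B1–B2, B2–B3

The largest bag has 3 vertices, giving width 2; this decomposition certifies tw(G) ≤ 2. For the lower bound, G contains the cycle d–a–e–c–b–d, so G is not a forest; only forests have treewidth ≤ 1, hence tw(G) ≥ 2. Combining the bounds, tw(G) = 2.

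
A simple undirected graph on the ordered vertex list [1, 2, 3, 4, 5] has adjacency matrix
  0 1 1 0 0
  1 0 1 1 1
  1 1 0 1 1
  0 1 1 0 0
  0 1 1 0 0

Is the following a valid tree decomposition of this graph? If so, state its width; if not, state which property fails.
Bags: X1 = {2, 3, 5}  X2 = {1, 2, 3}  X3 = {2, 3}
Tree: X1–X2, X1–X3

No — vertex 4 appears in no bag.

A tree decomposition must satisfy three properties: every vertex lies in some bag; for every edge, both endpoints lie together in some bag; and for every vertex, the bags containing it form a connected subtree. Here vertex 4 appears in no bag, so the decomposition is invalid.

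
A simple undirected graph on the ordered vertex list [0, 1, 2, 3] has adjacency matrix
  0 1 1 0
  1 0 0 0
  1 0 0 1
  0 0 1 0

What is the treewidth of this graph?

A width-1 tree decomposition is:
Bags: B1 = {0, 1}  B2 = {0, 2}  B3 = {2, 3}
Tree: B1–B2, B2–B3
The largest bag has 2 vertices, giving width 1; this decomposition certifies tw(G) ≤ 1. G has an edge, so its treewidth is at least 1. Therefore the treewidth is 1.

1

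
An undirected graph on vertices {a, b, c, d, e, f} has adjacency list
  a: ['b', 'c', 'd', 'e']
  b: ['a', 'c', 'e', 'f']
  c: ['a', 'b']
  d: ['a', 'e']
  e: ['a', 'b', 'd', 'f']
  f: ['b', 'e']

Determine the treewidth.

A width-2 tree decomposition is:
Bags: B1 = {a, b, e}  B2 = {a, b, c}  B3 = {b, e, f}  B4 = {a, d, e}
Tree: B1–B2, B1–B3, B1–B4
The largest bag has 3 vertices, giving width 2; this decomposition certifies tw(G) ≤ 2. On the other hand G contains the 3-clique {a, d, e}. A clique must lie in a single bag of any decomposition, so no decomposition can have width below 2. Therefore the treewidth is 2.

2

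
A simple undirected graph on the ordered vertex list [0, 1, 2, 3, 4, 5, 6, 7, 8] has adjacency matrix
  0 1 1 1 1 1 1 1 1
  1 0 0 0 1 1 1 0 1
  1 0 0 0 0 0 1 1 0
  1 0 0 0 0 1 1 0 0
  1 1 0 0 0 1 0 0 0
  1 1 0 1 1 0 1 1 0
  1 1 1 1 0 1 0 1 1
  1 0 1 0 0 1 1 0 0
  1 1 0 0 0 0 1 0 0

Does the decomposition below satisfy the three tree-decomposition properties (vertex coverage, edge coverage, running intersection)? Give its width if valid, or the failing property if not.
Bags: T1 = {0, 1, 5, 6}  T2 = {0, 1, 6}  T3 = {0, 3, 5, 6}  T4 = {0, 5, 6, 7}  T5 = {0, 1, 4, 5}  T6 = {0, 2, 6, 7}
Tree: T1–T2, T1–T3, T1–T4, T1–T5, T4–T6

A tree decomposition must satisfy three properties: every vertex lies in some bag; for every edge, both endpoints lie together in some bag; and for every vertex, the bags containing it form a connected subtree. Here vertex 8 appears in no bag, so the decomposition is invalid.

No — vertex 8 appears in no bag.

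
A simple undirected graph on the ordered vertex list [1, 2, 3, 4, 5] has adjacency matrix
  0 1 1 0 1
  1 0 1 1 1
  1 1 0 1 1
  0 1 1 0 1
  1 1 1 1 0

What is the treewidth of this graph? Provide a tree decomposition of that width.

The largest bag has 4 vertices, giving width 3; this decomposition certifies tw(G) ≤ 3. On the other hand G contains the 4-clique {1, 2, 3, 5}. A clique must lie in a single bag of any decomposition, so no decomposition can have width below 3. Therefore the treewidth is 3.

Treewidth 3.
One optimal decomposition is:
Bags: B1 = {2, 3, 4, 5}  B2 = {1, 2, 3, 5}
Tree: B1–B2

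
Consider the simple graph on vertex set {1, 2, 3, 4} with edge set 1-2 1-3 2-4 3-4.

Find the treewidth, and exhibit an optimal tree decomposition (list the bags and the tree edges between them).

Every bag has size at most 3, so the width is 3 − 1 = 2 and tw(G) ≤ 2. Since 3–4–2–1–3 is a cycle in G, G is not acyclic. Forests are exactly the graphs of treewidth ≤ 1, so tw(G) ≥ 2. Hence tw(G) = 2 exactly.

Treewidth 2.
One such decomposition:
Bags: B1 = {2, 3, 4}  B2 = {1, 2, 3}
Tree: B1–B2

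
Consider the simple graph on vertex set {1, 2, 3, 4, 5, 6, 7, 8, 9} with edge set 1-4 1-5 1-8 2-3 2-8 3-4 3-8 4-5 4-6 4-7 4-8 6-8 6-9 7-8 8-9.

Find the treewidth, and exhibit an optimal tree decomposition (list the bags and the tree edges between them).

Treewidth 2.
One such decomposition:
Bags: B1 = {4, 6, 8}  B2 = {6, 8, 9}  B3 = {4, 7, 8}  B4 = {3, 4, 8}  B5 = {2, 3, 8}  B6 = {1, 4, 8}  B7 = {1, 4, 5}
Tree: B1–B2, B1–B3, B3–B4, B4–B5, B4–B6, B6–B7

Each bag holds 3 vertices, so the decomposition has width 2, which upper-bounds the treewidth. Conversely, {6, 8, 9} is a clique of size 3, and the vertices of any clique must share a bag in every tree decomposition; so some bag has ≥ 3 vertices and tw(G) ≥ 2. The upper and lower bounds meet at 2, so that is the treewidth.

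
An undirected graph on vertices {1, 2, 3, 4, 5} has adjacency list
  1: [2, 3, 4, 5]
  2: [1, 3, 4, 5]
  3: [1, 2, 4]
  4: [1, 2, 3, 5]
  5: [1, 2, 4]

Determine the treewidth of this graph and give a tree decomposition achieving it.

Treewidth 3.
One optimal decomposition is:
Bags: B1 = {1, 2, 3, 4}  B2 = {1, 2, 4, 5}
Tree: B1–B2

Each bag holds 4 vertices, so the decomposition has width 3, which upper-bounds the treewidth. On the other hand G contains the 4-clique {1, 2, 3, 4}. A clique must lie in a single bag of any decomposition, so no decomposition can have width below 3. Hence tw(G) = 3 exactly.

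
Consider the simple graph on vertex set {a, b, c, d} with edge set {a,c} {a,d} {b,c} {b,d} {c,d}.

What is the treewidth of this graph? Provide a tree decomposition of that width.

Treewidth 2.
Bags: B1 = {b, c, d}  B2 = {a, c, d}
Tree: B1–B2

Each bag holds 3 vertices, so the decomposition has width 2, which upper-bounds the treewidth. On the other hand G contains the 3-clique {a, c, d}. A clique must lie in a single bag of any decomposition, so no decomposition can have width below 2. The upper and lower bounds meet at 2, so that is the treewidth.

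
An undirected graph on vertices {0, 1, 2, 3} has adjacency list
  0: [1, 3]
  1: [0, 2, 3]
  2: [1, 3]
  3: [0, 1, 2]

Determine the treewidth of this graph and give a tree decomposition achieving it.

Treewidth 2.
One optimal decomposition is:
Bags: B1 = {1, 2, 3}  B2 = {0, 1, 3}
Tree: B1–B2

Each bag holds 3 vertices, so the decomposition has width 2, which upper-bounds the treewidth. On the other hand G contains the 3-clique {0, 1, 3}. A clique must lie in a single bag of any decomposition, so no decomposition can have width below 2. The upper and lower bounds meet at 2, so that is the treewidth.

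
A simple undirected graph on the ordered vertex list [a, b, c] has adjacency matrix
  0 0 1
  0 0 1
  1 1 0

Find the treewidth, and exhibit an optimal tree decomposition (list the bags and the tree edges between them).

Each bag holds 2 vertices, so the decomposition has width 1, which upper-bounds the treewidth. G has an edge, so its treewidth is at least 1. The upper and lower bounds meet at 1, so that is the treewidth.

Treewidth 1.
One optimal decomposition is:
Bags: B1 = {a, c}  B2 = {b, c}
Tree: B1–B2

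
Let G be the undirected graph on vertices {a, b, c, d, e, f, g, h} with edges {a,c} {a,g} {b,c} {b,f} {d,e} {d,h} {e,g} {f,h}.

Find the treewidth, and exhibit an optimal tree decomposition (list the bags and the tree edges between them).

Each bag holds 3 vertices, so the decomposition has width 2, which upper-bounds the treewidth. Since d–e–g–a–c–b–f–h–d is a cycle in G, G is not acyclic. Forests are exactly the graphs of treewidth ≤ 1, so tw(G) ≥ 2. Therefore the treewidth is 2.

Treewidth 2.
One optimal decomposition is:
Bags: B1 = {d, e, g}  B2 = {a, d, g}  B3 = {a, c, d}  B4 = {b, c, d}  B5 = {b, d, f}  B6 = {d, f, h}
Tree: B1–B2, B2–B3, B3–B4, B4–B5, B5–B6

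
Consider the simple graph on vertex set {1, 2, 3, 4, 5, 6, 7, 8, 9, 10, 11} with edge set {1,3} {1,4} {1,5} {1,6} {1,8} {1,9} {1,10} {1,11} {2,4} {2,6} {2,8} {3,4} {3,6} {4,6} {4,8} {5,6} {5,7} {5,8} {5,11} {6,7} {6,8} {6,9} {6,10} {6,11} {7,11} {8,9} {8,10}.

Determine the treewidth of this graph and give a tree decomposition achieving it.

Treewidth 3.
Bags: B1 = {1, 5, 6, 8}  B2 = {1, 4, 6, 8}  B3 = {2, 4, 6, 8}  B4 = {1, 5, 6, 11}  B5 = {1, 6, 8, 10}  B6 = {1, 3, 4, 6}  B7 = {1, 6, 8, 9}  B8 = {5, 6, 7, 11}
Tree: B1–B2, B2–B3, B1–B4, B2–B5, B2–B6, B1–B7, B4–B8

Every bag has size at most 4, so the width is 4 − 1 = 3 and tw(G) ≤ 3. Conversely, {1, 6, 8, 9} is a clique of size 4, and the vertices of any clique must share a bag in every tree decomposition; so some bag has ≥ 4 vertices and tw(G) ≥ 3. Therefore the treewidth is 3.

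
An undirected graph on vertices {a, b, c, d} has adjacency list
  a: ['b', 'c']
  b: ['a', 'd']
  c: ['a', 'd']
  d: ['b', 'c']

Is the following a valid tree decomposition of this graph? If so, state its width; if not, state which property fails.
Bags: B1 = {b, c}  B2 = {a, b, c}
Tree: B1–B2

A tree decomposition must satisfy three properties: every vertex lies in some bag; for every edge, both endpoints lie together in some bag; and for every vertex, the bags containing it form a connected subtree. Here vertex d appears in no bag, so the decomposition is invalid.

No — vertex d appears in no bag.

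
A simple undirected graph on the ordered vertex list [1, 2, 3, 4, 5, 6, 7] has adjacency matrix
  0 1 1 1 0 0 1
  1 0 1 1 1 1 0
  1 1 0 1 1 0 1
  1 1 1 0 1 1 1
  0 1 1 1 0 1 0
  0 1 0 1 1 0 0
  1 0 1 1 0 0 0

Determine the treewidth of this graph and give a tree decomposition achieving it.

Every bag has size at most 4, so the width is 4 − 1 = 3 and tw(G) ≤ 3. Conversely, {1, 2, 3, 4} is a clique of size 4, and the vertices of any clique must share a bag in every tree decomposition; so some bag has ≥ 4 vertices and tw(G) ≥ 3. Hence tw(G) = 3 exactly.

Treewidth 3.
One optimal decomposition is:
Bags: B1 = {1, 3, 4, 7}  B2 = {1, 2, 3, 4}  B3 = {2, 3, 4, 5}  B4 = {2, 4, 5, 6}
Tree: B1–B2, B2–B3, B3–B4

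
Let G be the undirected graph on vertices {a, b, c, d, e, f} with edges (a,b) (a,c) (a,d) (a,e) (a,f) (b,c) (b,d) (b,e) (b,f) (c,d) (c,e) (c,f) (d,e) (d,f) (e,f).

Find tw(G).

A width-5 tree decomposition is:
Bags: B1 = {a, b, c, d, e, f}
Tree: (single bag)
A single bag containing all 6 vertices is trivially a valid decomposition of width 5. Conversely, {a, b, c, d, e, f} is a clique of size 6, and the vertices of any clique must share a bag in every tree decomposition; so some bag has ≥ 6 vertices and tw(G) ≥ 5. Combining the bounds, tw(G) = 5.

5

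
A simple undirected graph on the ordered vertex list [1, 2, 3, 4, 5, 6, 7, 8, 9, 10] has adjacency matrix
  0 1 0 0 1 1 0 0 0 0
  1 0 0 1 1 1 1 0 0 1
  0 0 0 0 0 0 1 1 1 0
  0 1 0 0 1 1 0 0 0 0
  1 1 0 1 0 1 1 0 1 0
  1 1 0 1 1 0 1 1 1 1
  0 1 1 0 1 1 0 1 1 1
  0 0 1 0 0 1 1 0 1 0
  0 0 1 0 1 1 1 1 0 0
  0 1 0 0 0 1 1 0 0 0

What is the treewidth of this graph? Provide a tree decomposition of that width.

Each bag holds 4 vertices, so the decomposition has width 3, which upper-bounds the treewidth. On the other hand G contains the 4-clique {3, 7, 8, 9}. A clique must lie in a single bag of any decomposition, so no decomposition can have width below 3. Combining the bounds, tw(G) = 3.

Treewidth 3.
One optimal decomposition is:
Bags: B1 = {2, 5, 6, 7}  B2 = {1, 2, 5, 6}  B3 = {5, 6, 7, 9}  B4 = {2, 6, 7, 10}  B5 = {6, 7, 8, 9}  B6 = {2, 4, 5, 6}  B7 = {3, 7, 8, 9}
Tree: B1–B2, B1–B3, B1–B4, B3–B5, B2–B6, B5–B7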